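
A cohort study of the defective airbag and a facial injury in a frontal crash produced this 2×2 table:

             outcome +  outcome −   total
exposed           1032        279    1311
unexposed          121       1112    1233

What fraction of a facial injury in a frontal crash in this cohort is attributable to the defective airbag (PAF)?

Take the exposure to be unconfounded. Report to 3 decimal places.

PAF ≈ 0.783

p₁ = P(outcome | exposed) = 1032/1311 = 0.78719
p₀ = P(outcome | unexposed) = 121/1233 = 0.098135
Exposure prevalence π = 1311/2544 = 0.51533; overall risk P(Y=1) = 0.45322.
Under exogeneity, PAF = [P(Y=1) − p₀]/P(Y=1).
PAF = (0.45322 − 0.098135) / 0.45322 ≈ 0.7835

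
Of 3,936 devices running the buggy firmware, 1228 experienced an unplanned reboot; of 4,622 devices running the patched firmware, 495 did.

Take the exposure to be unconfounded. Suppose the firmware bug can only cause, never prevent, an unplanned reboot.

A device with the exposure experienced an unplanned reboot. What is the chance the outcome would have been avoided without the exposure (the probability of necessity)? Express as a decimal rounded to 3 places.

p₁ = P(outcome | exposed) = 1228/3936 = 0.31199
p₀ = P(outcome | unexposed) = 495/4622 = 0.1071
Under exogeneity and monotonicity, PN = (p₁ − p₀) / p₁.
PN = (0.31199 − 0.1071) / 0.31199 = 0.2049 / 0.31199 ≈ 0.6567

PN ≈ 0.657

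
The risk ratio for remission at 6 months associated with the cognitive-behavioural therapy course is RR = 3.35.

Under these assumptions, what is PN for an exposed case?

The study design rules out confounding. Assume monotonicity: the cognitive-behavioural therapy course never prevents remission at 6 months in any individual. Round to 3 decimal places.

PN ≈ 0.701

Under exogeneity and monotonicity, PN = (RR − 1) / RR = 1 − 1/RR.
PN = (3.35 − 1) / 3.35 = 2.35 / 3.35 ≈ 0.7015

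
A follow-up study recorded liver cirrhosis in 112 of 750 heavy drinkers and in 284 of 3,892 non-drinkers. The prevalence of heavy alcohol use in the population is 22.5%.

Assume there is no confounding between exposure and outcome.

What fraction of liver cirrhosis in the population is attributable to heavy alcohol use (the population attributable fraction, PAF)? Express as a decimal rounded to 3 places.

p₁ = P(outcome | exposed) = 112/750 = 0.14933
p₀ = P(outcome | unexposed) = 284/3892 = 0.07297
Overall risk P(Y=1) = π·p₁ + (1−π)·p₀ = 0.225×0.14933 + 0.775×0.07297 = 0.090152.
Under exogeneity, PAF = [P(Y=1) − p₀] / P(Y=1).
PAF = (0.090152 − 0.07297) / 0.090152 ≈ 0.1906

PAF ≈ 0.191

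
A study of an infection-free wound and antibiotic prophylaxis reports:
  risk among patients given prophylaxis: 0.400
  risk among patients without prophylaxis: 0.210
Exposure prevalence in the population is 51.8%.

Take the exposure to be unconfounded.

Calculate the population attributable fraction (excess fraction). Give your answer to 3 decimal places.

Let p₁ = 0.4, p₀ = 0.21.
Overall risk P(Y=1) = π·p₁ + (1−π)·p₀ = 0.518×0.4 + 0.482×0.21 = 0.30842.
Under exogeneity, PAF = [P(Y=1) − p₀] / P(Y=1).
PAF = (0.30842 − 0.21) / 0.30842 ≈ 0.3191

PAF ≈ 0.319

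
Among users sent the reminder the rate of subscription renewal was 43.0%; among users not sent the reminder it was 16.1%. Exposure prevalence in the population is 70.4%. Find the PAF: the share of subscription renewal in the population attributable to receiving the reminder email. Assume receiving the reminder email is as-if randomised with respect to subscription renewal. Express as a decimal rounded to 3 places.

p₁ = 0.43, p₀ = 0.161.
Overall risk P(Y=1) = π·p₁ + (1−π)·p₀ = 0.704×0.43 + 0.296×0.161 = 0.35038.
Under exogeneity, PAF = [P(Y=1) − p₀] / P(Y=1).
PAF = (0.35038 − 0.161) / 0.35038 ≈ 0.5405

PAF ≈ 0.540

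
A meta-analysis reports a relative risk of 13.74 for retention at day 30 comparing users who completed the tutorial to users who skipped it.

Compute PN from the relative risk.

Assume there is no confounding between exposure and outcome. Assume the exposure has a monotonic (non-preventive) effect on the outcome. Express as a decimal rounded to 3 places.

Under exogeneity and monotonicity, PN = (RR − 1) / RR = 1 − 1/RR.
PN = (13.74 − 1) / 13.74 = 12.74 / 13.74 ≈ 0.9272

PN ≈ 0.927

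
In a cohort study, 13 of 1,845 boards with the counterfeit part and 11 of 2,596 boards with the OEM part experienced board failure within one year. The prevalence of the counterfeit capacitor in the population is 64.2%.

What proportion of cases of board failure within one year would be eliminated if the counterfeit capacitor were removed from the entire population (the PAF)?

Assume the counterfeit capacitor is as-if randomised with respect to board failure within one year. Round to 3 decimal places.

PAF ≈ 0.299

p₁ = P(outcome | exposed) = 13/1845 = 0.0070461
p₀ = P(outcome | unexposed) = 11/2596 = 0.0042373
Overall risk P(Y=1) = π·p₁ + (1−π)·p₀ = 0.642×0.0070461 + 0.358×0.0042373 = 0.0060405.
Under exogeneity, PAF = [P(Y=1) − p₀] / P(Y=1).
PAF = (0.0060405 − 0.0042373) / 0.0060405 ≈ 0.2985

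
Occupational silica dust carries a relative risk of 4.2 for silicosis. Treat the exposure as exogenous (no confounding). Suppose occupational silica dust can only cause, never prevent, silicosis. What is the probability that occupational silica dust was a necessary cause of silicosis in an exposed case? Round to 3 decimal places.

PN ≈ 0.762

Under exogeneity and monotonicity, PN = (RR − 1) / RR = 1 − 1/RR.
PN = (4.2 − 1) / 4.2 = 3.2 / 4.2 ≈ 0.7619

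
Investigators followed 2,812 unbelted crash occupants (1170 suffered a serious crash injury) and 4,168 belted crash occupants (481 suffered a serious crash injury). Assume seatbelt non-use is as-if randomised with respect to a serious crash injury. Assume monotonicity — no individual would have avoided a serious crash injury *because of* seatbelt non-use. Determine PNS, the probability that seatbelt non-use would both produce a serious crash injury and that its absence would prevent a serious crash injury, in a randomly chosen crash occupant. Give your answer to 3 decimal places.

PNS ≈ 0.301

p₁ = P(outcome | exposed) = 1170/2812 = 0.41607
p₀ = P(outcome | unexposed) = 481/4168 = 0.1154
Under exogeneity and monotonicity, PNS = p₁ − p₀.
PNS = 0.41607 − 0.1154 = 0.30067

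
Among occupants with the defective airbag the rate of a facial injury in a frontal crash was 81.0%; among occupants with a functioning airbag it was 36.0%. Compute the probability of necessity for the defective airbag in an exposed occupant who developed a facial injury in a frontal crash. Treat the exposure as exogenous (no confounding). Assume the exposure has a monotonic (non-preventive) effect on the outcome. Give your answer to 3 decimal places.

PN ≈ 0.556

p₁ = 0.81, p₀ = 0.36.
Under exogeneity and monotonicity, PN = (p₁ − p₀) / p₁.
PN = (0.81 − 0.36) / 0.81 = 0.45 / 0.81 ≈ 0.5556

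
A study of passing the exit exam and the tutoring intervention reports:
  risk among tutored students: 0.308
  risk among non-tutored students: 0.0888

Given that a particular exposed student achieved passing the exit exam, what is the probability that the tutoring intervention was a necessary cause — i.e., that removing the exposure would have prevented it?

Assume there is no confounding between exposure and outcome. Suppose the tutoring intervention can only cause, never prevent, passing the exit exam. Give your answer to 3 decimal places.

PN ≈ 0.712

Let p₁ = 0.308, p₀ = 0.0888.
Under exogeneity and monotonicity, PN = (p₁ − p₀) / p₁.
PN = (0.308 − 0.0888) / 0.308 = 0.2192 / 0.308 ≈ 0.7117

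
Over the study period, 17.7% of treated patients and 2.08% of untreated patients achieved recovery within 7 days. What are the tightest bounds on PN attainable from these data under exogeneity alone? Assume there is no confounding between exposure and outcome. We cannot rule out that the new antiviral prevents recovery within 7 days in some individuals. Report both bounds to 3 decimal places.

0.882 ≤ PN ≤ 1.000

p₁ = 0.177, p₀ = 0.0208.
Under exogeneity alone the bounds on PN are max{0,(p₁−p₀)/p₁} ≤ PN ≤ min{1,(1−p₀)/p₁}.
  lower = (p₁ − p₀)/p₁ = 0.1562 / 0.177 ≈ 0.8825
  upper = min{1, (1 − p₀)/p₁} = 0.9792 / 0.177 ≈ 5.5322 → capped at 1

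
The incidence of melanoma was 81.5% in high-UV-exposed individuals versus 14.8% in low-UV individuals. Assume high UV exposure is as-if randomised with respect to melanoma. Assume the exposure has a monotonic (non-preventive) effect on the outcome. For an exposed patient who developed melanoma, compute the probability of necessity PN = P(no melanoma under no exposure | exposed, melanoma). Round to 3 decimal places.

PN ≈ 0.818

p₁ = 0.815, p₀ = 0.148.
Under exogeneity and monotonicity, PN = (p₁ − p₀) / p₁.
PN = (0.815 − 0.148) / 0.815 = 0.667 / 0.815 ≈ 0.8184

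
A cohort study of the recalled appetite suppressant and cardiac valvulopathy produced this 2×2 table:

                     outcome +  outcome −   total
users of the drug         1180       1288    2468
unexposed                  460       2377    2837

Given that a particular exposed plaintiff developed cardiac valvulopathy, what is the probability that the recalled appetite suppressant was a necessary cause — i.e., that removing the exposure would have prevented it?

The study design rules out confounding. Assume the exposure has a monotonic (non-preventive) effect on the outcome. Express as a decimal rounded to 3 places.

p₁ = P(outcome | exposed) = 1180/2468 = 0.47812
p₀ = P(outcome | unexposed) = 460/2837 = 0.16214
Under exogeneity and monotonicity, PN = (p₁ − p₀)/p₁.
PN = (0.47812 − 0.16214) / 0.47812 ≈ 0.6609

PN ≈ 0.661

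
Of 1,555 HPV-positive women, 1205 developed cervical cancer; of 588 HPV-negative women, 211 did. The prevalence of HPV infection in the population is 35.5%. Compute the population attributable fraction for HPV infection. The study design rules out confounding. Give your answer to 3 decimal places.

p₁ = P(outcome | exposed) = 1205/1555 = 0.77492
p₀ = P(outcome | unexposed) = 211/588 = 0.35884
Overall risk P(Y=1) = π·p₁ + (1−π)·p₀ = 0.355×0.77492 + 0.645×0.35884 = 0.50655.
Under exogeneity, PAF = [P(Y=1) − p₀] / P(Y=1).
PAF = (0.50655 − 0.35884) / 0.50655 ≈ 0.2916

PAF ≈ 0.292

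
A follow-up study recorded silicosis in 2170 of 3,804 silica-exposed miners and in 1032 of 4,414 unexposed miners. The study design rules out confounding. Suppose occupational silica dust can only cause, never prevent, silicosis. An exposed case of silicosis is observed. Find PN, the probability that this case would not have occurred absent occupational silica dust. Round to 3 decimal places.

p₁ = P(outcome | exposed) = 2170/3804 = 0.57045
p₀ = P(outcome | unexposed) = 1032/4414 = 0.2338
Under exogeneity and monotonicity, PN = (p₁ − p₀) / p₁.
PN = (0.57045 − 0.2338) / 0.57045 = 0.33665 / 0.57045 ≈ 0.5901

PN ≈ 0.590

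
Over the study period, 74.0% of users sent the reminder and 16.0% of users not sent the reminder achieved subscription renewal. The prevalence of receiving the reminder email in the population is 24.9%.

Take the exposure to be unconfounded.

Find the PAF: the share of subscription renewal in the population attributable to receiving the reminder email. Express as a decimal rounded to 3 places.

PAF ≈ 0.474

p₁ = 0.74, p₀ = 0.16.
Overall risk P(Y=1) = π·p₁ + (1−π)·p₀ = 0.249×0.74 + 0.751×0.16 = 0.30442.
Under exogeneity, PAF = [P(Y=1) − p₀] / P(Y=1).
PAF = (0.30442 − 0.16) / 0.30442 ≈ 0.4744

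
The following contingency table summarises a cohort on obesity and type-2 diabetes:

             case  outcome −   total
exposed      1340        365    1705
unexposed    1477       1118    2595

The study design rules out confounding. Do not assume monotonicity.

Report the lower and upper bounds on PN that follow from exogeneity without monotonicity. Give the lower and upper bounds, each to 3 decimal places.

p₁ = P(outcome | exposed) = 1340/1705 = 0.78592
p₀ = P(outcome | unexposed) = 1477/2595 = 0.56917
Under exogeneity alone the bounds on PN are max{0,(p₁−p₀)/p₁} ≤ PN ≤ min{1,(1−p₀)/p₁}.
  lower = (p₁ − p₀)/p₁ = 0.21675 / 0.78592 ≈ 0.2758
  upper = min{1, (1 − p₀)/p₁} = 0.43083 / 0.78592 ≈ 0.5482

0.276 ≤ PN ≤ 0.548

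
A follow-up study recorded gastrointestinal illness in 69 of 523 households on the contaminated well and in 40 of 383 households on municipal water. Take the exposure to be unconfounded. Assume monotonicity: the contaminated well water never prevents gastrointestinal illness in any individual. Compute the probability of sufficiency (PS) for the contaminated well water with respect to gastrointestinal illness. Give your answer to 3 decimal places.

p₁ = P(outcome | exposed) = 69/523 = 0.13193
p₀ = P(outcome | unexposed) = 40/383 = 0.10444
Under exogeneity and monotonicity, PS = (p₁ − p₀) / (1 − p₀).
PS = (0.13193 − 0.10444) / (1 − 0.10444) = 0.027493 / 0.89556 ≈ 0.0307

PS ≈ 0.031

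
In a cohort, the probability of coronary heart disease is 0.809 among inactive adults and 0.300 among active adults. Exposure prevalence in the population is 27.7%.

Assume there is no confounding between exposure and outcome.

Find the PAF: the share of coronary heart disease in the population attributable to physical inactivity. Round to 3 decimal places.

Let p₁ = 0.809, p₀ = 0.3.
Overall risk P(Y=1) = π·p₁ + (1−π)·p₀ = 0.277×0.809 + 0.723×0.3 = 0.44099.
Under exogeneity, PAF = [P(Y=1) − p₀] / P(Y=1).
PAF = (0.44099 − 0.3) / 0.44099 ≈ 0.3197

PAF ≈ 0.320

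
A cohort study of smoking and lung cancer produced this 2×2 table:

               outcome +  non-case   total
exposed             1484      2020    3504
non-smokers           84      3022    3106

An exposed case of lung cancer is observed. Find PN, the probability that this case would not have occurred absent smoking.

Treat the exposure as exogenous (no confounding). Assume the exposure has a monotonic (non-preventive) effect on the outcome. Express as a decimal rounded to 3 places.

PN ≈ 0.936

p₁ = P(outcome | exposed) = 1484/3504 = 0.42352
p₀ = P(outcome | unexposed) = 84/3106 = 0.027044
Under exogeneity and monotonicity, PN = (p₁ − p₀)/p₁.
PN = (0.42352 − 0.027044) / 0.42352 ≈ 0.9361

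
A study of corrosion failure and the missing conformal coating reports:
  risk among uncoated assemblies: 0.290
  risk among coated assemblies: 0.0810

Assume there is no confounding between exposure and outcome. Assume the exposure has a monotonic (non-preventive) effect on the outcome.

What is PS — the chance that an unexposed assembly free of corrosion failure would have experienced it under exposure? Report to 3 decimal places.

PS ≈ 0.227

Let p₁ = 0.29, p₀ = 0.081.
Under exogeneity and monotonicity, PS = (p₁ − p₀) / (1 − p₀).
PS = (0.29 − 0.081) / (1 − 0.081) = 0.209 / 0.919 ≈ 0.2274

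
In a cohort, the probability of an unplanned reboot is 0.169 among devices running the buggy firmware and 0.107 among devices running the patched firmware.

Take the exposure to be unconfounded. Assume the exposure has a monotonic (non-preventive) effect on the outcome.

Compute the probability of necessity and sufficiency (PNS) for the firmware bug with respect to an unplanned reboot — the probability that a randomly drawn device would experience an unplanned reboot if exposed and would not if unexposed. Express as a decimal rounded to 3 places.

Let p₁ = 0.169, p₀ = 0.107.
Under exogeneity and monotonicity, PNS = p₁ − p₀.
PNS = 0.169 − 0.107 = 0.062

PNS ≈ 0.062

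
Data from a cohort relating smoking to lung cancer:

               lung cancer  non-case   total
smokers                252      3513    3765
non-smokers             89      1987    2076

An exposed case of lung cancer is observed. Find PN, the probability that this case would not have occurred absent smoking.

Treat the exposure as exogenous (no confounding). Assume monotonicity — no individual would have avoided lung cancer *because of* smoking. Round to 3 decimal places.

p₁ = P(outcome | exposed) = 252/3765 = 0.066932
p₀ = P(outcome | unexposed) = 89/2076 = 0.042871
Under exogeneity and monotonicity, PN = (p₁ − p₀)/p₁.
PN = (0.066932 − 0.042871) / 0.066932 ≈ 0.3595

PN ≈ 0.359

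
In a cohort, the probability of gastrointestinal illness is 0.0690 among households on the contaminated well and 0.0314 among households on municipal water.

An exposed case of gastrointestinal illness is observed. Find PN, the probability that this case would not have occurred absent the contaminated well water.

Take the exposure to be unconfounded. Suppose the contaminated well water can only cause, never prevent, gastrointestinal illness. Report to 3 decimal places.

PN ≈ 0.545

Let p₁ = 0.069, p₀ = 0.0314.
Under exogeneity and monotonicity, PN = (p₁ − p₀) / p₁.
PN = (0.069 − 0.0314) / 0.069 = 0.0376 / 0.069 ≈ 0.5449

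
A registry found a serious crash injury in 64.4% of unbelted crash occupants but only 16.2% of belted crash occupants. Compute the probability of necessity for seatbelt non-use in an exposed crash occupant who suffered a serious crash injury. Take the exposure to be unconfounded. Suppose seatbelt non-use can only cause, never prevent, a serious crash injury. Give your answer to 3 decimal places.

PN ≈ 0.748

p₁ = 0.644, p₀ = 0.162.
Under exogeneity and monotonicity, PN = (p₁ − p₀) / p₁.
PN = (0.644 − 0.162) / 0.644 = 0.482 / 0.644 ≈ 0.7484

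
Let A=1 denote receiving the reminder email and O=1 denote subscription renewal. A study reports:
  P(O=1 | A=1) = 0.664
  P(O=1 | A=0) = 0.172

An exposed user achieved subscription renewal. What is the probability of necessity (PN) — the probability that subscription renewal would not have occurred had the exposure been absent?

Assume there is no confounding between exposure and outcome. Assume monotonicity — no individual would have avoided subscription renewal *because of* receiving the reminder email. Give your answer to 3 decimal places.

PN ≈ 0.741

Let p₁ = 0.664, p₀ = 0.172.
Under exogeneity and monotonicity, PN = (p₁ − p₀) / p₁.
PN = (0.664 − 0.172) / 0.664 = 0.492 / 0.664 ≈ 0.7410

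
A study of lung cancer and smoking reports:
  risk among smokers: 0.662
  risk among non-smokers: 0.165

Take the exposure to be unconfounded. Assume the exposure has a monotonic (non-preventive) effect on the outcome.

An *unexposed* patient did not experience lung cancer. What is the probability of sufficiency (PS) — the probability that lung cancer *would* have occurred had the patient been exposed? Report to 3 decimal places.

PS ≈ 0.595

Let p₁ = 0.662, p₀ = 0.165.
Under exogeneity and monotonicity, PS = (p₁ − p₀) / (1 − p₀).
PS = (0.662 − 0.165) / (1 − 0.165) = 0.497 / 0.835 ≈ 0.5952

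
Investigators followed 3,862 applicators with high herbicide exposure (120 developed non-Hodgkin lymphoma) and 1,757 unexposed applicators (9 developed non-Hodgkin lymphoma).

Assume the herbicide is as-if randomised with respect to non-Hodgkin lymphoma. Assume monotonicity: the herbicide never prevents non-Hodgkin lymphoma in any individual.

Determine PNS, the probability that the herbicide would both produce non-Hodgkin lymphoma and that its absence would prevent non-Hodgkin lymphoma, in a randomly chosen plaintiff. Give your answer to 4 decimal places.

PNS ≈ 0.0259

p₁ = P(outcome | exposed) = 120/3862 = 0.031072
p₀ = P(outcome | unexposed) = 9/1757 = 0.0051224
Under exogeneity and monotonicity, PNS = p₁ − p₀.
PNS = 0.031072 − 0.0051224 = 0.02595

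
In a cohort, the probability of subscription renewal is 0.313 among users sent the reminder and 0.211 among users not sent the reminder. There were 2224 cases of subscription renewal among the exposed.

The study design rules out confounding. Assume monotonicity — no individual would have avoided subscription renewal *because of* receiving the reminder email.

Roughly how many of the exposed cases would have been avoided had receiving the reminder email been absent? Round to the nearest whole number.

about 725 cases

Let p₁ = 0.313, p₀ = 0.211.
PN = (p₁ − p₀)/p₁ = (0.313 − 0.211) / 0.313 ≈ 0.32588.
Attributable cases ≈ PN × (exposed cases) = 0.32588 × 2224 ≈ 724.75.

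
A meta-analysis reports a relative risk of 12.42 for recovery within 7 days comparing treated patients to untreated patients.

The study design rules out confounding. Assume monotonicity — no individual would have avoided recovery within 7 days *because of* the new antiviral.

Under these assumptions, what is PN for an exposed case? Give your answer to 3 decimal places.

Under exogeneity and monotonicity, PN = (RR − 1) / RR = 1 − 1/RR.
PN = (12.42 − 1) / 12.42 = 11.42 / 12.42 ≈ 0.9195

PN ≈ 0.919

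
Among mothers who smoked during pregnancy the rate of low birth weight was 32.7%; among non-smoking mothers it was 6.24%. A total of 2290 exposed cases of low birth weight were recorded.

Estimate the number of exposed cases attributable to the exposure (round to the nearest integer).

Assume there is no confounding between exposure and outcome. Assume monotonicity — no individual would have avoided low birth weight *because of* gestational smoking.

p₁ = 0.327, p₀ = 0.0624.
PN = (p₁ − p₀)/p₁ = (0.327 − 0.0624) / 0.327 ≈ 0.80917.
Attributable cases ≈ PN × (exposed cases) = 0.80917 × 2290 ≈ 1853.01.

about 1853 cases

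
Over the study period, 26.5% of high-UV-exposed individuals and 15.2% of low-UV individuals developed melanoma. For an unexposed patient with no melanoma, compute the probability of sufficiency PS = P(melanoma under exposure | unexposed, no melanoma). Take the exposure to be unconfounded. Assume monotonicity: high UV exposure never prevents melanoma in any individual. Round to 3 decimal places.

p₁ = 0.265, p₀ = 0.152.
Under exogeneity and monotonicity, PS = (p₁ − p₀) / (1 − p₀).
PS = (0.265 − 0.152) / (1 − 0.152) = 0.113 / 0.848 ≈ 0.1333

PS ≈ 0.133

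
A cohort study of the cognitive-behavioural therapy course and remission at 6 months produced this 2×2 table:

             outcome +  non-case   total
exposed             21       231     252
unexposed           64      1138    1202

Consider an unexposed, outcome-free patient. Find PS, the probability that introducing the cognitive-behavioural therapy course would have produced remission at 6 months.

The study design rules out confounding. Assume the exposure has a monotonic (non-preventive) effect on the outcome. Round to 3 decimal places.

PS ≈ 0.032

p₁ = P(outcome | exposed) = 21/252 = 0.083333
p₀ = P(outcome | unexposed) = 64/1202 = 0.053245
Under exogeneity and monotonicity, PS = (p₁ − p₀) / (1 − p₀).
PS = (0.083333 − 0.053245) / (1 − 0.053245) = 0.030089 / 0.94676 ≈ 0.0318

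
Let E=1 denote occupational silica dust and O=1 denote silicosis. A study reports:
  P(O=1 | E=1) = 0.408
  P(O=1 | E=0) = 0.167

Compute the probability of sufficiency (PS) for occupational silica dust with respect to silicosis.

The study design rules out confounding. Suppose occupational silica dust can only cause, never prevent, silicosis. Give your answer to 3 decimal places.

Let p₁ = 0.408, p₀ = 0.167.
Under exogeneity and monotonicity, PS = (p₁ − p₀) / (1 − p₀).
PS = (0.408 − 0.167) / (1 − 0.167) = 0.241 / 0.833 ≈ 0.2893

PS ≈ 0.289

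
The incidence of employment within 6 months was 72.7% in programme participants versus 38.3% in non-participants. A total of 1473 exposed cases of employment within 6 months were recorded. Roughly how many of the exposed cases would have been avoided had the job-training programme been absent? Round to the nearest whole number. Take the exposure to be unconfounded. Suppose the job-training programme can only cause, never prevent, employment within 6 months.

about 697 cases

p₁ = 0.727, p₀ = 0.383.
PN = (p₁ − p₀)/p₁ = (0.727 − 0.383) / 0.727 ≈ 0.47318.
Attributable cases ≈ PN × (exposed cases) = 0.47318 × 1473 ≈ 696.99.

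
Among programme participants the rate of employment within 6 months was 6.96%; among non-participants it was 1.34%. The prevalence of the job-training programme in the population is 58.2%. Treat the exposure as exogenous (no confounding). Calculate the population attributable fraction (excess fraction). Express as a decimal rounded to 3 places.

p₁ = 0.0696, p₀ = 0.0134.
Overall risk P(Y=1) = π·p₁ + (1−π)·p₀ = 0.582×0.0696 + 0.418×0.0134 = 0.046108.
Under exogeneity, PAF = [P(Y=1) − p₀] / P(Y=1).
PAF = (0.046108 − 0.0134) / 0.046108 ≈ 0.7094

PAF ≈ 0.709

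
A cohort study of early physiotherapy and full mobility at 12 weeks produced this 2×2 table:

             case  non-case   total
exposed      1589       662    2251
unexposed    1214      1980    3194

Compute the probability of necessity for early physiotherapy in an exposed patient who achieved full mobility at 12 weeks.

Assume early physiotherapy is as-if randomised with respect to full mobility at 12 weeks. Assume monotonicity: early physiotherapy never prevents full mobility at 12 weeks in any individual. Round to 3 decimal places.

PN ≈ 0.462

p₁ = P(outcome | exposed) = 1589/2251 = 0.70591
p₀ = P(outcome | unexposed) = 1214/3194 = 0.38009
Under exogeneity and monotonicity, PN = (p₁ − p₀)/p₁.
PN = (0.70591 − 0.38009) / 0.70591 ≈ 0.4616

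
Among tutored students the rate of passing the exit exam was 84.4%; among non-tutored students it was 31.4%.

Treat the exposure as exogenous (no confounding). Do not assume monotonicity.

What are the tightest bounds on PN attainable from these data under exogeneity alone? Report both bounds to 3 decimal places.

p₁ = 0.844, p₀ = 0.314.
Under exogeneity alone the bounds on PN are max{0,(p₁−p₀)/p₁} ≤ PN ≤ min{1,(1−p₀)/p₁}.
  lower = (p₁ − p₀)/p₁ = 0.53 / 0.844 ≈ 0.6280
  upper = min{1, (1 − p₀)/p₁} = 0.686 / 0.844 ≈ 0.8128

0.628 ≤ PN ≤ 0.813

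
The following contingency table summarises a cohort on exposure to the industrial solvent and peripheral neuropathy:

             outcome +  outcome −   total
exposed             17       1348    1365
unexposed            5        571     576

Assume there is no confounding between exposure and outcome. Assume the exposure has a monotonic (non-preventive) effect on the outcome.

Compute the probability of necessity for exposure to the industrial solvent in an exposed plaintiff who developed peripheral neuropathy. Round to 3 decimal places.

PN ≈ 0.303

p₁ = P(outcome | exposed) = 17/1365 = 0.012454
p₀ = P(outcome | unexposed) = 5/576 = 0.0086806
Under exogeneity and monotonicity, PN = (p₁ − p₀)/p₁.
PN = (0.012454 − 0.0086806) / 0.012454 ≈ 0.3030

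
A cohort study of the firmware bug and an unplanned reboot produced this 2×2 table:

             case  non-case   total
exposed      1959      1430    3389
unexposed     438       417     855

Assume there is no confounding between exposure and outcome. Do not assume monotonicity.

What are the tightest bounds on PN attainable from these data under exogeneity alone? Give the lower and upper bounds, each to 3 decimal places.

0.114 ≤ PN ≤ 0.844

p₁ = P(outcome | exposed) = 1959/3389 = 0.57805
p₀ = P(outcome | unexposed) = 438/855 = 0.51228
Under exogeneity alone the bounds on PN are max{0,(p₁−p₀)/p₁} ≤ PN ≤ min{1,(1−p₀)/p₁}.
  lower = (p₁ − p₀)/p₁ = 0.065766 / 0.57805 ≈ 0.1138
  upper = min{1, (1 − p₀)/p₁} = 0.48772 / 0.57805 ≈ 0.8437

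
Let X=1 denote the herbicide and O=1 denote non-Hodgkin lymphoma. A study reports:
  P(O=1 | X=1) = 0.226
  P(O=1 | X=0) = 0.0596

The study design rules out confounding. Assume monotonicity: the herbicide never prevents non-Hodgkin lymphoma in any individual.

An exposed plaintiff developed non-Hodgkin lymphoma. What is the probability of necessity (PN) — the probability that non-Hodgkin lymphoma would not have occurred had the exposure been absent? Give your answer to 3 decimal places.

PN ≈ 0.736

Let p₁ = 0.226, p₀ = 0.0596.
Under exogeneity and monotonicity, PN = (p₁ − p₀) / p₁.
PN = (0.226 − 0.0596) / 0.226 = 0.1664 / 0.226 ≈ 0.7363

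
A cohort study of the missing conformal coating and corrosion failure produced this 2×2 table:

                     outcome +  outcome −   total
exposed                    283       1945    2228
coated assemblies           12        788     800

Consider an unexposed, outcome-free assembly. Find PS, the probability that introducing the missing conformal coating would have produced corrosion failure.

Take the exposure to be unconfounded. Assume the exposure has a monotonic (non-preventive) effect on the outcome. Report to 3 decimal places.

p₁ = P(outcome | exposed) = 283/2228 = 0.12702
p₀ = P(outcome | unexposed) = 12/800 = 0.015
Under exogeneity and monotonicity, PS = (p₁ − p₀) / (1 − p₀).
PS = (0.12702 − 0.015) / (1 − 0.015) = 0.11202 / 0.985 ≈ 0.1137

PS ≈ 0.114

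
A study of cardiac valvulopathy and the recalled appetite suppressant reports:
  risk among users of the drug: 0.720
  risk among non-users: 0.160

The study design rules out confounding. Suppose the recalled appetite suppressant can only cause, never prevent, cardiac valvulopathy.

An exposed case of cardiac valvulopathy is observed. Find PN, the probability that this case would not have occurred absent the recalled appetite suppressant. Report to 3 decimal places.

Let p₁ = 0.72, p₀ = 0.16.
Under exogeneity and monotonicity, PN = (p₁ − p₀) / p₁.
PN = (0.72 − 0.16) / 0.72 = 0.56 / 0.72 ≈ 0.7778

PN ≈ 0.778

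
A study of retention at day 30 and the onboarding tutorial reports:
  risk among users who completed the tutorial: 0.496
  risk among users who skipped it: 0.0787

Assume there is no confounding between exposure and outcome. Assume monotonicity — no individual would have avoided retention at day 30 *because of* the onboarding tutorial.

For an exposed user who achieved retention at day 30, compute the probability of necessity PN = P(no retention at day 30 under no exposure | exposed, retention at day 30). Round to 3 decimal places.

Let p₁ = 0.496, p₀ = 0.0787.
Under exogeneity and monotonicity, PN = (p₁ − p₀) / p₁.
PN = (0.496 − 0.0787) / 0.496 = 0.4173 / 0.496 ≈ 0.8413

PN ≈ 0.841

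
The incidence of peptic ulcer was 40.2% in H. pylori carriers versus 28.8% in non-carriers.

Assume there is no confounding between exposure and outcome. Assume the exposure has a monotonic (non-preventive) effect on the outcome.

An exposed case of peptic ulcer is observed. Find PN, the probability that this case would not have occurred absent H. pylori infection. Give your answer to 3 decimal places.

PN ≈ 0.284

p₁ = 0.402, p₀ = 0.288.
Under exogeneity and monotonicity, PN = (p₁ − p₀) / p₁.
PN = (0.402 − 0.288) / 0.402 = 0.114 / 0.402 ≈ 0.2836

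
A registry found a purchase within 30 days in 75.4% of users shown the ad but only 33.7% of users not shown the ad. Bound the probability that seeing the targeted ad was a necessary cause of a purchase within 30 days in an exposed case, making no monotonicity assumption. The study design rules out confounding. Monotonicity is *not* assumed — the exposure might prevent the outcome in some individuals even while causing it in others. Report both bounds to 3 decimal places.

0.553 ≤ PN ≤ 0.879

p₁ = 0.754, p₀ = 0.337.
Under exogeneity alone the bounds on PN are max{0,(p₁−p₀)/p₁} ≤ PN ≤ min{1,(1−p₀)/p₁}.
  lower = (p₁ − p₀)/p₁ = 0.417 / 0.754 ≈ 0.5531
  upper = min{1, (1 − p₀)/p₁} = 0.663 / 0.754 ≈ 0.8793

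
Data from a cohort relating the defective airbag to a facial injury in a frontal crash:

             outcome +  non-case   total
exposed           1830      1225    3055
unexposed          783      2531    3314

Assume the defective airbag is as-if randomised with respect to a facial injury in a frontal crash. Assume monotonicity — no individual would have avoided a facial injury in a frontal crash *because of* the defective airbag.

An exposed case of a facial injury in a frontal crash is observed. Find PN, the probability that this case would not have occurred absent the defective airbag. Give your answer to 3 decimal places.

p₁ = P(outcome | exposed) = 1830/3055 = 0.59902
p₀ = P(outcome | unexposed) = 783/3314 = 0.23627
Under exogeneity and monotonicity, PN = (p₁ − p₀)/p₁.
PN = (0.59902 − 0.23627) / 0.59902 ≈ 0.6056

PN ≈ 0.606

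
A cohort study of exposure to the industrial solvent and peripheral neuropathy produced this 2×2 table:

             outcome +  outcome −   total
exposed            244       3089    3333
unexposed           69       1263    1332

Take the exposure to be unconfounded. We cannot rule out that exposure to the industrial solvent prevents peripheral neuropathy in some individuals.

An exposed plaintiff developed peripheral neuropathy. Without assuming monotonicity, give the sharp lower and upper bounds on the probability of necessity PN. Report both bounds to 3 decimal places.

p₁ = P(outcome | exposed) = 244/3333 = 0.073207
p₀ = P(outcome | unexposed) = 69/1332 = 0.051802
Under exogeneity alone the bounds on PN are max{0,(p₁−p₀)/p₁} ≤ PN ≤ min{1,(1−p₀)/p₁}.
  lower = (p₁ − p₀)/p₁ = 0.021406 / 0.073207 ≈ 0.2924
  upper = min{1, (1 − p₀)/p₁} = 0.9482 / 0.073207 ≈ 12.9522 → capped at 1

0.292 ≤ PN ≤ 1.000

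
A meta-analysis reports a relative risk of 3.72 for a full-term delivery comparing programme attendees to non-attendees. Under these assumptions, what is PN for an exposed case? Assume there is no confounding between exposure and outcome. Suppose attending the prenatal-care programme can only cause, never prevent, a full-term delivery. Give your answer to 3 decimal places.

PN ≈ 0.731

Under exogeneity and monotonicity, PN = (RR − 1) / RR = 1 − 1/RR.
PN = (3.72 − 1) / 3.72 = 2.72 / 3.72 ≈ 0.7312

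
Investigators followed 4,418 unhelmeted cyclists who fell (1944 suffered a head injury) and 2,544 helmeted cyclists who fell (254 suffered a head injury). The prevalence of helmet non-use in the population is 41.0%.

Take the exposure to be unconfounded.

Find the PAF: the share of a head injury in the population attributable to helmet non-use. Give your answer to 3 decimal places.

p₁ = P(outcome | exposed) = 1944/4418 = 0.44002
p₀ = P(outcome | unexposed) = 254/2544 = 0.099843
Overall risk P(Y=1) = π·p₁ + (1−π)·p₀ = 0.41×0.44002 + 0.59×0.099843 = 0.23931.
Under exogeneity, PAF = [P(Y=1) − p₀] / P(Y=1).
PAF = (0.23931 − 0.099843) / 0.23931 ≈ 0.5828

PAF ≈ 0.583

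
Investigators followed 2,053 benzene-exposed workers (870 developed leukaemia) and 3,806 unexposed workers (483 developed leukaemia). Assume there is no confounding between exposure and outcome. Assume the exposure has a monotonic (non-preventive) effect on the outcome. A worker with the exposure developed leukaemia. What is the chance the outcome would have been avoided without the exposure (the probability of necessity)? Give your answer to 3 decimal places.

PN ≈ 0.701

p₁ = P(outcome | exposed) = 870/2053 = 0.42377
p₀ = P(outcome | unexposed) = 483/3806 = 0.1269
Under exogeneity and monotonicity, PN = (p₁ − p₀) / p₁.
PN = (0.42377 − 0.1269) / 0.42377 = 0.29687 / 0.42377 ≈ 0.7005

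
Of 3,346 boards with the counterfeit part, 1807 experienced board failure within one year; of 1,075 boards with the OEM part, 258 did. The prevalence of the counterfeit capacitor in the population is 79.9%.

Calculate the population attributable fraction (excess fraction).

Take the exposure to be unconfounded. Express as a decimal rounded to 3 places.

p₁ = P(outcome | exposed) = 1807/3346 = 0.54005
p₀ = P(outcome | unexposed) = 258/1075 = 0.24
Overall risk P(Y=1) = π·p₁ + (1−π)·p₀ = 0.799×0.54005 + 0.201×0.24 = 0.47974.
Under exogeneity, PAF = [P(Y=1) − p₀] / P(Y=1).
PAF = (0.47974 − 0.24) / 0.47974 ≈ 0.4997

PAF ≈ 0.500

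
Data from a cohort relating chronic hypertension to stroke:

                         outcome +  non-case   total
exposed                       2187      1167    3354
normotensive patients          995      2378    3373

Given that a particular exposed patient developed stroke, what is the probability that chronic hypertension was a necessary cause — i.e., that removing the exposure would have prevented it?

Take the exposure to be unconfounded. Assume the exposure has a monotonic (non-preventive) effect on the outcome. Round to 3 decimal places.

PN ≈ 0.548

p₁ = P(outcome | exposed) = 2187/3354 = 0.65206
p₀ = P(outcome | unexposed) = 995/3373 = 0.29499
Under exogeneity and monotonicity, PN = (p₁ − p₀) / p₁.
PN = (0.65206 − 0.29499) / 0.65206 = 0.35707 / 0.65206 ≈ 0.5476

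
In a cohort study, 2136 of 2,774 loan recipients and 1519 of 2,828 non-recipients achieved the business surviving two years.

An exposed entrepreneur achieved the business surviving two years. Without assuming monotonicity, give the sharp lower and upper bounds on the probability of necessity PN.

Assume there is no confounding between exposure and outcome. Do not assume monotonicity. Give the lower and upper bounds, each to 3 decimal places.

p₁ = P(outcome | exposed) = 2136/2774 = 0.77001
p₀ = P(outcome | unexposed) = 1519/2828 = 0.53713
Under exogeneity alone the bounds on PN are max{0,(p₁−p₀)/p₁} ≤ PN ≤ min{1,(1−p₀)/p₁}.
  lower = (p₁ − p₀)/p₁ = 0.23288 / 0.77001 ≈ 0.3024
  upper = min{1, (1 − p₀)/p₁} = 0.46287 / 0.77001 ≈ 0.6011

0.302 ≤ PN ≤ 0.601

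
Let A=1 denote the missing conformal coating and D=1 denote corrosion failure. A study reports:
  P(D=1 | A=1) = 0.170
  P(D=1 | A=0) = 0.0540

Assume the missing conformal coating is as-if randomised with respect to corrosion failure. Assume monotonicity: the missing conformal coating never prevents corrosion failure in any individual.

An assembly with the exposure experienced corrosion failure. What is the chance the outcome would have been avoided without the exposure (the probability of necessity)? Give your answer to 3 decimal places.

PN ≈ 0.682

Let p₁ = 0.17, p₀ = 0.054.
Under exogeneity and monotonicity, PN = (p₁ − p₀) / p₁.
PN = (0.17 − 0.054) / 0.17 = 0.116 / 0.17 ≈ 0.6824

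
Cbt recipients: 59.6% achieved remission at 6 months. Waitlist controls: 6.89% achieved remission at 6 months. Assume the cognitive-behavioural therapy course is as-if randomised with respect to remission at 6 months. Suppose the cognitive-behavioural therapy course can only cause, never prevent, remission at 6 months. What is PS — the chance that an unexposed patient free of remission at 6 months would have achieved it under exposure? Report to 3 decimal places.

PS ≈ 0.566

p₁ = 0.596, p₀ = 0.0689.
Under exogeneity and monotonicity, PS = (p₁ − p₀) / (1 − p₀).
PS = (0.596 − 0.0689) / (1 − 0.0689) = 0.5271 / 0.9311 ≈ 0.5661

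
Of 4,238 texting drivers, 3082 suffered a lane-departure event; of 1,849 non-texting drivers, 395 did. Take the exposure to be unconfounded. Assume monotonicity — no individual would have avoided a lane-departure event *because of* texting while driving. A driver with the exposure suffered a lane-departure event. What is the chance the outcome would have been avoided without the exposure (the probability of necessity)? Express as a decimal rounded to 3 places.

p₁ = P(outcome | exposed) = 3082/4238 = 0.72723
p₀ = P(outcome | unexposed) = 395/1849 = 0.21363
Under exogeneity and monotonicity, PN = (p₁ − p₀) / p₁.
PN = (0.72723 − 0.21363) / 0.72723 = 0.5136 / 0.72723 ≈ 0.7062

PN ≈ 0.706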